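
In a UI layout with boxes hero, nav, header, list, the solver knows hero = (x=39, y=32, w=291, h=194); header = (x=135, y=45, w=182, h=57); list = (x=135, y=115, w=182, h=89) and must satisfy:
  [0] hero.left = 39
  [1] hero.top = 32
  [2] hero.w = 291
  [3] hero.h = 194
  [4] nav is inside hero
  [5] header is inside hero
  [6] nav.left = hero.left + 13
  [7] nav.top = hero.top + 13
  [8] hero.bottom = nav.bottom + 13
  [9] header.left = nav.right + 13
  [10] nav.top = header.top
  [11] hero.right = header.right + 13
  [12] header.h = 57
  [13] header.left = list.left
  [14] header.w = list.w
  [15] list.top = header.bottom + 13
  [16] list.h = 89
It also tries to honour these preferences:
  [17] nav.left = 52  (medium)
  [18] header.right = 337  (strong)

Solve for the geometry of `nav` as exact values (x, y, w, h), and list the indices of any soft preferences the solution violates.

1. nav.x = 52  [nav.left = hero.left + 13]
2. nav.y = 45  [nav.top = hero.top + 13]
3. nav.h = 168  [hero.bottom = nav.bottom + 13]
4. nav.w = 70  [header.left = nav.right + 13]

nav = (x=52, y=45, w=70, h=168)
violated soft preferences: 18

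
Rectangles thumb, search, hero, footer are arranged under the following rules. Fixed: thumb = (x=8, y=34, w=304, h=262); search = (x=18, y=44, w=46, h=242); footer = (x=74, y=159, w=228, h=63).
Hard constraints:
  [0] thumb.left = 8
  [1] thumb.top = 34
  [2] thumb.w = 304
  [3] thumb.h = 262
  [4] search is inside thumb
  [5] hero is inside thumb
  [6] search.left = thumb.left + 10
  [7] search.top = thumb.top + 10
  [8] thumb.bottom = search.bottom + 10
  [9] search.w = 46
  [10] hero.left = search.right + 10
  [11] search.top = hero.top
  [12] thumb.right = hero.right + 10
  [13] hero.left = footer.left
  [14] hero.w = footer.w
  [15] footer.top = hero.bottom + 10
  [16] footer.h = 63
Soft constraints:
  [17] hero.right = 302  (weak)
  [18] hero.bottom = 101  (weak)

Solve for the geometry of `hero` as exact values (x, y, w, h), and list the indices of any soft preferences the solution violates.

hero = (x=74, y=44, w=228, h=105)
violated soft preferences: 18

1. hero.x = 74  [hero.left = search.right + 10]
2. hero.y = 44  [search.top = hero.top]
3. hero.w = 228  [thumb.right = hero.right + 10]
4. hero.h = 105  [footer.top = hero.bottom + 10]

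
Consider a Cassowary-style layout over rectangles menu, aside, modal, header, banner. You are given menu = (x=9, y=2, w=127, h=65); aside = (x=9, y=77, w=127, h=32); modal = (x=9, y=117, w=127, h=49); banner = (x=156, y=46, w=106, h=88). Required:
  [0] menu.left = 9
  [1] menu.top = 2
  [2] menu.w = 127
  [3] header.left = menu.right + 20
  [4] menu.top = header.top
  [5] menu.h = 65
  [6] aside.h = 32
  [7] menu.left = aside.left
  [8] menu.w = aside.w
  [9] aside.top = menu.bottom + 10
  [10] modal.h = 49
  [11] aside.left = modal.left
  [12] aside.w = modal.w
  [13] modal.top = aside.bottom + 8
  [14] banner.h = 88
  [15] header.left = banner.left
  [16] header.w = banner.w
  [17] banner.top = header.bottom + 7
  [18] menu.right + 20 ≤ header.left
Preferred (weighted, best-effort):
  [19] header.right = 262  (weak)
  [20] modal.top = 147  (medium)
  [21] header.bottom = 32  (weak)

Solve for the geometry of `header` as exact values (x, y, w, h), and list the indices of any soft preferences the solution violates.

1. header.x = 156  [header.left = menu.right + 20]
2. header.y = 2  [menu.top = header.top]
3. header.w = 106  [header.w = banner.w]
4. header.h = 37  [banner.top = header.bottom + 7]

header = (x=156, y=2, w=106, h=37)
violated soft preferences: 20, 21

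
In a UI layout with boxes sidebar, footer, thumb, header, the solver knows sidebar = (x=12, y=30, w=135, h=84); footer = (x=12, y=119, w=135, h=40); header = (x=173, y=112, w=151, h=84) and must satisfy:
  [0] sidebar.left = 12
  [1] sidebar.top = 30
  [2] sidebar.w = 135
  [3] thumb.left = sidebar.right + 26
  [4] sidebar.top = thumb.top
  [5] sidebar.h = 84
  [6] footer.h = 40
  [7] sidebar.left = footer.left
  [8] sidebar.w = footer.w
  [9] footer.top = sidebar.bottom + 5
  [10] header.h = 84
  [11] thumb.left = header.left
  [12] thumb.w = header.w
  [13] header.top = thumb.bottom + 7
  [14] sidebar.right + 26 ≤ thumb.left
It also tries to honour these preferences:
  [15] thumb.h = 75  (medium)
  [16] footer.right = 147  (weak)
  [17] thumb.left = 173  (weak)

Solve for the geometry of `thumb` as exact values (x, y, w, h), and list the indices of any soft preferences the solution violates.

1. thumb.x = 173  [thumb.left = sidebar.right + 26]
2. thumb.y = 30  [sidebar.top = thumb.top]
3. thumb.w = 151  [thumb.w = header.w]
4. thumb.h = 75  [header.top = thumb.bottom + 7]

thumb = (x=173, y=30, w=151, h=75)
violated soft preferences: none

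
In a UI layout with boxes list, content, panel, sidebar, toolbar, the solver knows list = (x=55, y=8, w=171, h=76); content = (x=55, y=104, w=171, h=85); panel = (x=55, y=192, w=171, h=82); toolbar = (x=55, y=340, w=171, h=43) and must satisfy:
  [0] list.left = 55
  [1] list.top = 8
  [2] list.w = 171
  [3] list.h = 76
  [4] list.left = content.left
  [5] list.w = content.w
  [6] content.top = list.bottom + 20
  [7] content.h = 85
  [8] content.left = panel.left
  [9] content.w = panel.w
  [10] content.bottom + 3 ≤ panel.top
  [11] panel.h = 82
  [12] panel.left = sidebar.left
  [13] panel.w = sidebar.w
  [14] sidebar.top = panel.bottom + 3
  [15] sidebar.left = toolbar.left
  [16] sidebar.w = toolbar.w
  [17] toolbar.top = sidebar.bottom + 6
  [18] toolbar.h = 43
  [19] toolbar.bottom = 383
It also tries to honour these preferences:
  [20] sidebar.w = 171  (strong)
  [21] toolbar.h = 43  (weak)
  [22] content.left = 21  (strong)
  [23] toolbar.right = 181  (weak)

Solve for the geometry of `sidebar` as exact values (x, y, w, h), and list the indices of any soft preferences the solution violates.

1. sidebar.x = 55  [panel.left = sidebar.left]
2. sidebar.w = 171  [panel.w = sidebar.w]
3. sidebar.y = 277  [sidebar.top = panel.bottom + 3]
4. sidebar.h = 57  [toolbar.top = sidebar.bottom + 6]

sidebar = (x=55, y=277, w=171, h=57)
violated soft preferences: 22, 23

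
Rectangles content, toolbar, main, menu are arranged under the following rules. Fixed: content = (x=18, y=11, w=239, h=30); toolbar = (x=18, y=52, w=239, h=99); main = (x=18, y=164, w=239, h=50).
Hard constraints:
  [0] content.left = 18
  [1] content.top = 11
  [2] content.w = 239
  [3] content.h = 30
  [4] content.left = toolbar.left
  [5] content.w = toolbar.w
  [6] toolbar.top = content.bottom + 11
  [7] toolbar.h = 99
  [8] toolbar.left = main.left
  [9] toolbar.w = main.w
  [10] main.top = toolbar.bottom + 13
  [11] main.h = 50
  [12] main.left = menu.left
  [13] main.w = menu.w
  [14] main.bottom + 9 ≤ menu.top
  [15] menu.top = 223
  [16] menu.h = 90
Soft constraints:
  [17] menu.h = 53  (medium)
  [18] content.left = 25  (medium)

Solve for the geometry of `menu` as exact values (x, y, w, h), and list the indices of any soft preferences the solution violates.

menu = (x=18, y=223, w=239, h=90)
violated soft preferences: 17, 18

1. menu.x = 18  [main.left = menu.left]
2. menu.w = 239  [main.w = menu.w]
3. menu.y = 223  [menu.top = 223]
4. menu.h = 90  [menu.h = 90]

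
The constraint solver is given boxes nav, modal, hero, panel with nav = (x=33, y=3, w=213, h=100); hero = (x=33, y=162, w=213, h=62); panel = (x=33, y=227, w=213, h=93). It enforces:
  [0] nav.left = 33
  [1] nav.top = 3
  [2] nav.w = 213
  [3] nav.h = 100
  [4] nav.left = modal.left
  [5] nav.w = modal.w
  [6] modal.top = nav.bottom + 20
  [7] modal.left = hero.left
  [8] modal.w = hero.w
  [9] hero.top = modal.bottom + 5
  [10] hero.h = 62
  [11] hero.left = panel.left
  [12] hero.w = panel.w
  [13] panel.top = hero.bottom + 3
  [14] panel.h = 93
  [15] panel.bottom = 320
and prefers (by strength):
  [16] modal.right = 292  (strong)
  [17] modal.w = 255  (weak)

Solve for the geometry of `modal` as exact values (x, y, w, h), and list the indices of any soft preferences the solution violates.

1. modal.x = 33  [nav.left = modal.left]
2. modal.w = 213  [nav.w = modal.w]
3. modal.y = 123  [modal.top = nav.bottom + 20]
4. modal.h = 34  [hero.top = modal.bottom + 5]

modal = (x=33, y=123, w=213, h=34)
violated soft preferences: 16, 17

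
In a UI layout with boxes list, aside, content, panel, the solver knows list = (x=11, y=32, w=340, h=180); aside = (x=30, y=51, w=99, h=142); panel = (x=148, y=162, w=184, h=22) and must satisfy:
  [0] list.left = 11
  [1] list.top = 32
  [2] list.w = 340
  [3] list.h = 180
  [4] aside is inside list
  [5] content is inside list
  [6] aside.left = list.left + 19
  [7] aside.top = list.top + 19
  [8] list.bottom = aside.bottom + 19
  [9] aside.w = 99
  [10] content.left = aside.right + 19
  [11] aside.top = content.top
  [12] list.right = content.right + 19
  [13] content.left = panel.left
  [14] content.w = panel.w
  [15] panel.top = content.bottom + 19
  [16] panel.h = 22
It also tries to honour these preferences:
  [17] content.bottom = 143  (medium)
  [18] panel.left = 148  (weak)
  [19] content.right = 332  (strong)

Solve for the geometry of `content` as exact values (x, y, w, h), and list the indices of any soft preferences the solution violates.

content = (x=148, y=51, w=184, h=92)
violated soft preferences: none

1. content.x = 148  [content.left = aside.right + 19]
2. content.y = 51  [aside.top = content.top]
3. content.w = 184  [list.right = content.right + 19]
4. content.h = 92  [panel.top = content.bottom + 19]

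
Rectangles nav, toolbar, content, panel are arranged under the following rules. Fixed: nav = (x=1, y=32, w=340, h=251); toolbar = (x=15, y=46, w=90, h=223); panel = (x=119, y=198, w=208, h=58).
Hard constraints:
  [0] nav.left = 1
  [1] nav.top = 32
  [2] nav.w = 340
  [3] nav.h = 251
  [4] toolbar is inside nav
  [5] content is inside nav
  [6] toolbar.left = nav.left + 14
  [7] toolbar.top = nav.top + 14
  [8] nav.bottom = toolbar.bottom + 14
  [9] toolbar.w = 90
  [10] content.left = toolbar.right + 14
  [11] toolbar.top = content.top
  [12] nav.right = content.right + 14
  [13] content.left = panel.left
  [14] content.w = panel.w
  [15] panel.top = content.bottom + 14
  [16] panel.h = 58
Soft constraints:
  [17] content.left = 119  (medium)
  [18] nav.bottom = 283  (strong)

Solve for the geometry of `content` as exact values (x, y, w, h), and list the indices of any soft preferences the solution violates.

content = (x=119, y=46, w=208, h=138)
violated soft preferences: none

1. content.x = 119  [content.left = toolbar.right + 14]
2. content.y = 46  [toolbar.top = content.top]
3. content.w = 208  [nav.right = content.right + 14]
4. content.h = 138  [panel.top = content.bottom + 14]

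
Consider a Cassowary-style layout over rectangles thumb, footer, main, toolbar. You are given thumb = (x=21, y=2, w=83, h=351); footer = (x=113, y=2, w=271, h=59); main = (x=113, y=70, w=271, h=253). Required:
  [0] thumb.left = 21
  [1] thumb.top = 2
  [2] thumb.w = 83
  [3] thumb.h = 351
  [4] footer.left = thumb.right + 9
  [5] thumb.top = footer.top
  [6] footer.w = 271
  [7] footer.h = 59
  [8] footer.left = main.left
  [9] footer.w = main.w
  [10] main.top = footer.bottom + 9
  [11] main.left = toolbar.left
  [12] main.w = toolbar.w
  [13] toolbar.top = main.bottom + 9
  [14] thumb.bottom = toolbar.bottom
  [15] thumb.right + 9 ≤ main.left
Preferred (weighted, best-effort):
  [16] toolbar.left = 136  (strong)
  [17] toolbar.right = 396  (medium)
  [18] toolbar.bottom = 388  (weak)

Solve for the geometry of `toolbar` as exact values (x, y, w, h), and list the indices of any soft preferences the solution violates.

1. toolbar.x = 113  [main.left = toolbar.left]
2. toolbar.w = 271  [main.w = toolbar.w]
3. toolbar.y = 332  [toolbar.top = main.bottom + 9]
4. toolbar.h = 21  [thumb.bottom = toolbar.bottom]

toolbar = (x=113, y=332, w=271, h=21)
violated soft preferences: 16, 17, 18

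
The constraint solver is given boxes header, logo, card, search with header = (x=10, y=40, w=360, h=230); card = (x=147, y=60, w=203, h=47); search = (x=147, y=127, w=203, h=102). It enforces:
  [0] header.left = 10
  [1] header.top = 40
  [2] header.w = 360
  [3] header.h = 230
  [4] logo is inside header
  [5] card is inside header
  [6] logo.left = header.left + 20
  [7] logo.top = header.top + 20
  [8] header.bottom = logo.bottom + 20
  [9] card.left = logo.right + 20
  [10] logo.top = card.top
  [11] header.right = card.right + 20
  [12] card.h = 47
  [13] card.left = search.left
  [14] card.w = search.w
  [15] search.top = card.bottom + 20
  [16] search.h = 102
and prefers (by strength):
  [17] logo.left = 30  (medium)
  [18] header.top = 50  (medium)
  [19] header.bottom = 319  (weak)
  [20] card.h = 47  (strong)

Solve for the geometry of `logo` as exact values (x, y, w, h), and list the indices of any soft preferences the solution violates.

1. logo.x = 30  [logo.left = header.left + 20]
2. logo.y = 60  [logo.top = header.top + 20]
3. logo.h = 190  [header.bottom = logo.bottom + 20]
4. logo.w = 97  [card.left = logo.right + 20]

logo = (x=30, y=60, w=97, h=190)
violated soft preferences: 18, 19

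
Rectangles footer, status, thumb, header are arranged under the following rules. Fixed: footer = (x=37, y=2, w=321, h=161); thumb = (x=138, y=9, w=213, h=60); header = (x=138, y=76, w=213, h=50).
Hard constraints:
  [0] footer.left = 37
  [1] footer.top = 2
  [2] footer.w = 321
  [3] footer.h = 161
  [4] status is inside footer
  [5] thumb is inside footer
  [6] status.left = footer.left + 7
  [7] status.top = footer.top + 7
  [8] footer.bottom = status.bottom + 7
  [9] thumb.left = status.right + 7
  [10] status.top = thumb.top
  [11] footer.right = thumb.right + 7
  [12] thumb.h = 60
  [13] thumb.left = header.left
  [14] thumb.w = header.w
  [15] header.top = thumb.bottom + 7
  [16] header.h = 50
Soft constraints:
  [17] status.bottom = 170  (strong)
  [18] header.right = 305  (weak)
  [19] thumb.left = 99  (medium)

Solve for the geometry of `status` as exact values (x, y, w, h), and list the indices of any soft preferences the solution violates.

1. status.x = 44  [status.left = footer.left + 7]
2. status.y = 9  [status.top = footer.top + 7]
3. status.h = 147  [footer.bottom = status.bottom + 7]
4. status.w = 87  [thumb.left = status.right + 7]

status = (x=44, y=9, w=87, h=147)
violated soft preferences: 17, 18, 19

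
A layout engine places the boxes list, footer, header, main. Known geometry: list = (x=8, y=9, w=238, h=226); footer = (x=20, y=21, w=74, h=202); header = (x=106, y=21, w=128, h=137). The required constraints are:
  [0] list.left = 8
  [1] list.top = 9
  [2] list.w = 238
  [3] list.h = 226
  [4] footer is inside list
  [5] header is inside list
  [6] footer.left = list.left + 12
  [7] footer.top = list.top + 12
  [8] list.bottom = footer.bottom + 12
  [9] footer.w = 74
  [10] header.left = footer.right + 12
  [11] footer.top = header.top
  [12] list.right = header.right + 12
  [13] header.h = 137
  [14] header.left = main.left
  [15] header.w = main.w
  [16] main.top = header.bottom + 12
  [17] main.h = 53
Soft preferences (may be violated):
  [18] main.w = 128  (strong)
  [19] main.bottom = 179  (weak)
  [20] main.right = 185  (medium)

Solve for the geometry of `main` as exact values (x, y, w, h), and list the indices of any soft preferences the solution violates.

main = (x=106, y=170, w=128, h=53)
violated soft preferences: 19, 20

1. main.x = 106  [header.left = main.left]
2. main.w = 128  [header.w = main.w]
3. main.y = 170  [main.top = header.bottom + 12]
4. main.h = 53  [main.h = 53]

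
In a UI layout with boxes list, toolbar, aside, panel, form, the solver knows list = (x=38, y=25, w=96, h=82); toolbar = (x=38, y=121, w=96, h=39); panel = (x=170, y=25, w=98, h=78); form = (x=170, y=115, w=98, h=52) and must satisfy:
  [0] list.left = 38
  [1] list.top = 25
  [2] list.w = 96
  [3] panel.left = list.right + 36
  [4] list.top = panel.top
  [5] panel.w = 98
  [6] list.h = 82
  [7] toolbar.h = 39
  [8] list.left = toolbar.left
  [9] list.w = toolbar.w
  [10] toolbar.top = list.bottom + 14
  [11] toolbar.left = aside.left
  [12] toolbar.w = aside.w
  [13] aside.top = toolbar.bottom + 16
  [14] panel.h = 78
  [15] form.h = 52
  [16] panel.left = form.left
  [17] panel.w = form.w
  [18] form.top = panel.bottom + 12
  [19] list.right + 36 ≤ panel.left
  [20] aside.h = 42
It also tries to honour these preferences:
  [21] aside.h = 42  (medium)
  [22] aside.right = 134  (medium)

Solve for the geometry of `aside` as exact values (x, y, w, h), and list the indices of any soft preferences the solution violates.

aside = (x=38, y=176, w=96, h=42)
violated soft preferences: none

1. aside.x = 38  [toolbar.left = aside.left]
2. aside.w = 96  [toolbar.w = aside.w]
3. aside.y = 176  [aside.top = toolbar.bottom + 16]
4. aside.h = 42  [aside.h = 42]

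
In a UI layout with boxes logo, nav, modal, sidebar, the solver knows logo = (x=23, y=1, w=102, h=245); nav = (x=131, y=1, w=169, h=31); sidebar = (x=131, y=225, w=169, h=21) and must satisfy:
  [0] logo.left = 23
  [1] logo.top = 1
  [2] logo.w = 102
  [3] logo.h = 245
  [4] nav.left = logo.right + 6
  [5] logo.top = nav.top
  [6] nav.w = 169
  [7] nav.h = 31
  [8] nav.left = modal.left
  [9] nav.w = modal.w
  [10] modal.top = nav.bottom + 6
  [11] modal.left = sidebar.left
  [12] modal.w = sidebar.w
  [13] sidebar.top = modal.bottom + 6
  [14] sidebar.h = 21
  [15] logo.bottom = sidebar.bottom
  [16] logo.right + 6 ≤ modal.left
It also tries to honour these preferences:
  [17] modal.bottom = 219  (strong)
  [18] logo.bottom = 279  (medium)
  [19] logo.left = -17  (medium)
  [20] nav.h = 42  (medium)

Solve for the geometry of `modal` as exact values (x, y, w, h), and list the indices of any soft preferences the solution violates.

1. modal.x = 131  [nav.left = modal.left]
2. modal.w = 169  [nav.w = modal.w]
3. modal.y = 38  [modal.top = nav.bottom + 6]
4. modal.h = 181  [sidebar.top = modal.bottom + 6]

modal = (x=131, y=38, w=169, h=181)
violated soft preferences: 18, 19, 20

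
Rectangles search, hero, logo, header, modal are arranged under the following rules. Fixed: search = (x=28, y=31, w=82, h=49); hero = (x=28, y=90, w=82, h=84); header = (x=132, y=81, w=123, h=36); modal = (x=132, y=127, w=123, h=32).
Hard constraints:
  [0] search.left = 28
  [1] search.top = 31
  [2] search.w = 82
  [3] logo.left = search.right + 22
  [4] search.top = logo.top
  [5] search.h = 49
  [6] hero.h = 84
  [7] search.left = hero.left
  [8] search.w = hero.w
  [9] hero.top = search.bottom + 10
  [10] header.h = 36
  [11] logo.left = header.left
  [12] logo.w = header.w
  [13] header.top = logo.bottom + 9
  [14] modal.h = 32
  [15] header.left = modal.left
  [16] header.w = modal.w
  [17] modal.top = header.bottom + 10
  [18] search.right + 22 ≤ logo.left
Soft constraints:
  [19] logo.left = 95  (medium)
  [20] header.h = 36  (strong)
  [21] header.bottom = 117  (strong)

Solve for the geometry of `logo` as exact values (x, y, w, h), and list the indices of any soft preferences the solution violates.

1. logo.x = 132  [logo.left = search.right + 22]
2. logo.y = 31  [search.top = logo.top]
3. logo.w = 123  [logo.w = header.w]
4. logo.h = 41  [header.top = logo.bottom + 9]

logo = (x=132, y=31, w=123, h=41)
violated soft preferences: 19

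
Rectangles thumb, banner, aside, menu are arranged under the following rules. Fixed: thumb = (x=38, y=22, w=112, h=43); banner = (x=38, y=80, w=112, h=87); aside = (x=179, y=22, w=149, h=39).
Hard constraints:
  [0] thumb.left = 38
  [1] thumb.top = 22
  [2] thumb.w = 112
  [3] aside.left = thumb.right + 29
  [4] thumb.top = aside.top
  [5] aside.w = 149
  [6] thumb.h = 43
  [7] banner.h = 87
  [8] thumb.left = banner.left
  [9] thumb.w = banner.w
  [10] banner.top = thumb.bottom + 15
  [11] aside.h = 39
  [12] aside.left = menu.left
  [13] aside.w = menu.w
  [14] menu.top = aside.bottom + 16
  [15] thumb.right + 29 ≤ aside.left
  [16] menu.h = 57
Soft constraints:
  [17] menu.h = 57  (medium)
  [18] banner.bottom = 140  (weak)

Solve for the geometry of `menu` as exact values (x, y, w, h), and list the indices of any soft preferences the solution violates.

menu = (x=179, y=77, w=149, h=57)
violated soft preferences: 18

1. menu.x = 179  [aside.left = menu.left]
2. menu.w = 149  [aside.w = menu.w]
3. menu.y = 77  [menu.top = aside.bottom + 16]
4. menu.h = 57  [menu.h = 57]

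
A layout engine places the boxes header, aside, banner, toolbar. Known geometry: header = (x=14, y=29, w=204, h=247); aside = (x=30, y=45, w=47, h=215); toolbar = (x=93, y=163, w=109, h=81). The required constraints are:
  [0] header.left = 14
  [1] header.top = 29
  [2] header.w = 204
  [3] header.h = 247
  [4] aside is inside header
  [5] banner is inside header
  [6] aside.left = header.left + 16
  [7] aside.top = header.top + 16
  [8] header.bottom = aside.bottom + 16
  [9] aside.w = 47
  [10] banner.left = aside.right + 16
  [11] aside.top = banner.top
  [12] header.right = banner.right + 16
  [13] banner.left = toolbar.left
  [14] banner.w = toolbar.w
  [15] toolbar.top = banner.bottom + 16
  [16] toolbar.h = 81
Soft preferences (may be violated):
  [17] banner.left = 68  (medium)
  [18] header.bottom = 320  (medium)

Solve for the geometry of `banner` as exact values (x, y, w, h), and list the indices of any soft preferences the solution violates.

1. banner.x = 93  [banner.left = aside.right + 16]
2. banner.y = 45  [aside.top = banner.top]
3. banner.w = 109  [header.right = banner.right + 16]
4. banner.h = 102  [toolbar.top = banner.bottom + 16]

banner = (x=93, y=45, w=109, h=102)
violated soft preferences: 17, 18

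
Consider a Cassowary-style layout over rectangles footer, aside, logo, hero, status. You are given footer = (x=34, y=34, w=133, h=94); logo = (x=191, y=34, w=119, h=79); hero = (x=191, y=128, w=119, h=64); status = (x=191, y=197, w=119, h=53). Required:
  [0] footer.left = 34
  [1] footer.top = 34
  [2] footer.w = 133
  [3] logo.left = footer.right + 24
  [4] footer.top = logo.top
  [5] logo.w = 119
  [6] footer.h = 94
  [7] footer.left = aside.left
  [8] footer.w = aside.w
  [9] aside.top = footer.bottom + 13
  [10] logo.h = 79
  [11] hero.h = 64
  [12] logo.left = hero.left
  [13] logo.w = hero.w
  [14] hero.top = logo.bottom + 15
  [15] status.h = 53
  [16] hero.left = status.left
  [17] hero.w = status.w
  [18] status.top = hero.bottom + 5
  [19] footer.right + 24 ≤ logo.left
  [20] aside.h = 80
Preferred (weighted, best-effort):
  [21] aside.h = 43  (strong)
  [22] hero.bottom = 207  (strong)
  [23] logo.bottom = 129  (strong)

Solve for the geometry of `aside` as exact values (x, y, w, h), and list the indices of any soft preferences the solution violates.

1. aside.x = 34  [footer.left = aside.left]
2. aside.w = 133  [footer.w = aside.w]
3. aside.y = 141  [aside.top = footer.bottom + 13]
4. aside.h = 80  [aside.h = 80]

aside = (x=34, y=141, w=133, h=80)
violated soft preferences: 21, 22, 23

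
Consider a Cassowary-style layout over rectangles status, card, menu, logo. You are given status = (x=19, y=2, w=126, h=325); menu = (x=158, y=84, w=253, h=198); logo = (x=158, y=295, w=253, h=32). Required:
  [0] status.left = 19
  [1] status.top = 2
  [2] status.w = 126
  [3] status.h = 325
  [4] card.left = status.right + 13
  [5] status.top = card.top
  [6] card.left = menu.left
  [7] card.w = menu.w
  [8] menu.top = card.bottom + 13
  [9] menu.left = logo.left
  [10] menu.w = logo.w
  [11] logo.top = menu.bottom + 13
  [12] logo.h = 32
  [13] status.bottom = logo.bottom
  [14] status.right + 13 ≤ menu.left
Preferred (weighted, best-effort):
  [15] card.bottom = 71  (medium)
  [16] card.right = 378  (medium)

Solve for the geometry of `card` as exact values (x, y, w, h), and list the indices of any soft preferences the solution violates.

1. card.x = 158  [card.left = status.right + 13]
2. card.y = 2  [status.top = card.top]
3. card.w = 253  [card.w = menu.w]
4. card.h = 69  [menu.top = card.bottom + 13]

card = (x=158, y=2, w=253, h=69)
violated soft preferences: 16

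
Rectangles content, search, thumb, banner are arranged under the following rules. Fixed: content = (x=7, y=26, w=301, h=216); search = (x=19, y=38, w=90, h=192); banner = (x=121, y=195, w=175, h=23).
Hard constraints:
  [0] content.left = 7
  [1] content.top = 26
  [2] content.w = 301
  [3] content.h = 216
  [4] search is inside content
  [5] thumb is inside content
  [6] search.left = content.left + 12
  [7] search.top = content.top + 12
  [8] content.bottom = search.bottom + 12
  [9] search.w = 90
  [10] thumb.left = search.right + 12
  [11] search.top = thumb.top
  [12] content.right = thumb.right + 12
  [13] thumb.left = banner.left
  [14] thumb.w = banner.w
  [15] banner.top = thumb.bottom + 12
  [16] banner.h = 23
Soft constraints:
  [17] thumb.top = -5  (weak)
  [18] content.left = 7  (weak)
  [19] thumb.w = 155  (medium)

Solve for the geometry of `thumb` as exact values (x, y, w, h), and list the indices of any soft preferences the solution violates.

thumb = (x=121, y=38, w=175, h=145)
violated soft preferences: 17, 19

1. thumb.x = 121  [thumb.left = search.right + 12]
2. thumb.y = 38  [search.top = thumb.top]
3. thumb.w = 175  [content.right = thumb.right + 12]
4. thumb.h = 145  [banner.top = thumb.bottom + 12]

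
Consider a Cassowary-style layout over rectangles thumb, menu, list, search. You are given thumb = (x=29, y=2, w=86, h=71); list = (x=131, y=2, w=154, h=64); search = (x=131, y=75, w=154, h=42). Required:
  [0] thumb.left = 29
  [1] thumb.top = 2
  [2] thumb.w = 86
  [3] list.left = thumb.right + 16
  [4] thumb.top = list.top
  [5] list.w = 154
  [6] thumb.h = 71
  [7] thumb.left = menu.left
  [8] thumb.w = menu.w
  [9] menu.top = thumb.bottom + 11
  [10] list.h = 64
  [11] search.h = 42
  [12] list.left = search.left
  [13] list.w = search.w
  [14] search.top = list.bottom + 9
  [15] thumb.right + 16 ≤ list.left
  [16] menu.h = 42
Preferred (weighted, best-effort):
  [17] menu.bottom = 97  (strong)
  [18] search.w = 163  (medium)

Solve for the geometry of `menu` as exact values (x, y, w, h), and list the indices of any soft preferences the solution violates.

menu = (x=29, y=84, w=86, h=42)
violated soft preferences: 17, 18

1. menu.x = 29  [thumb.left = menu.left]
2. menu.w = 86  [thumb.w = menu.w]
3. menu.y = 84  [menu.top = thumb.bottom + 11]
4. menu.h = 42  [menu.h = 42]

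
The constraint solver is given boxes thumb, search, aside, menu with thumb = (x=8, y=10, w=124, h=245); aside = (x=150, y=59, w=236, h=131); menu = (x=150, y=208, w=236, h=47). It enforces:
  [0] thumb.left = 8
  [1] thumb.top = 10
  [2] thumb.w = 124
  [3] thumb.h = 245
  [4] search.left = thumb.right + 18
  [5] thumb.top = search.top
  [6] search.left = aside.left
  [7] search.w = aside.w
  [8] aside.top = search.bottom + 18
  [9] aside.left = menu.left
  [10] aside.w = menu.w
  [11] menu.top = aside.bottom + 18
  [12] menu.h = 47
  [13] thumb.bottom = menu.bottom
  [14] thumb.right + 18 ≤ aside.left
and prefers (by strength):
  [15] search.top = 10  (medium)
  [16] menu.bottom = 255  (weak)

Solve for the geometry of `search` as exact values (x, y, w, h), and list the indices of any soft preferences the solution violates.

1. search.x = 150  [search.left = thumb.right + 18]
2. search.y = 10  [thumb.top = search.top]
3. search.w = 236  [search.w = aside.w]
4. search.h = 31  [aside.top = search.bottom + 18]

search = (x=150, y=10, w=236, h=31)
violated soft preferences: none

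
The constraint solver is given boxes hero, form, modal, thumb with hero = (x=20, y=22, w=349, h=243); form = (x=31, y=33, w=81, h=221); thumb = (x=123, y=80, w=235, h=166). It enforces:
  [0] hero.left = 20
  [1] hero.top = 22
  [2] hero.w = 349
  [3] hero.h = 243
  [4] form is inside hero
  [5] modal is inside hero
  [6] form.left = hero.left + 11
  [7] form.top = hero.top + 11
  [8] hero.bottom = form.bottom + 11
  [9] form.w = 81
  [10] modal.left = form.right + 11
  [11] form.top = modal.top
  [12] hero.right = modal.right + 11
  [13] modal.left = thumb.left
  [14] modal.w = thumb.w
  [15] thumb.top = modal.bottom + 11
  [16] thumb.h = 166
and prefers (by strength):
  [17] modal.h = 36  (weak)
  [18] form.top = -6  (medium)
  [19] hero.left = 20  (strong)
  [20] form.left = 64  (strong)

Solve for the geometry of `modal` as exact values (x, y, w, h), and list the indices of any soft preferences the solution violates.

1. modal.x = 123  [modal.left = form.right + 11]
2. modal.y = 33  [form.top = modal.top]
3. modal.w = 235  [hero.right = modal.right + 11]
4. modal.h = 36  [thumb.top = modal.bottom + 11]

modal = (x=123, y=33, w=235, h=36)
violated soft preferences: 18, 20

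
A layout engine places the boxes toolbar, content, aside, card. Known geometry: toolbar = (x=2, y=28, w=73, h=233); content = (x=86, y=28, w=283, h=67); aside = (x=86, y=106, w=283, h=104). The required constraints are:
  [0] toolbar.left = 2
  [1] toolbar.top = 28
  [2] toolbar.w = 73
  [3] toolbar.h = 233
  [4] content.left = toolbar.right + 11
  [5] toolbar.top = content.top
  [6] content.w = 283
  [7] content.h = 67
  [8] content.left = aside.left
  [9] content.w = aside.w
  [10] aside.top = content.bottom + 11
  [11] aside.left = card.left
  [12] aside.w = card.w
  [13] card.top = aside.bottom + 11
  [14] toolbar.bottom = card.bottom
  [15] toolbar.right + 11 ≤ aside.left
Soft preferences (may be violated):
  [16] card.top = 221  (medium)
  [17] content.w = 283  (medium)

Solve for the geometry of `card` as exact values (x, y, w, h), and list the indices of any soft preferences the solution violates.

card = (x=86, y=221, w=283, h=40)
violated soft preferences: none

1. card.x = 86  [aside.left = card.left]
2. card.w = 283  [aside.w = card.w]
3. card.y = 221  [card.top = aside.bottom + 11]
4. card.h = 40  [toolbar.bottom = card.bottom]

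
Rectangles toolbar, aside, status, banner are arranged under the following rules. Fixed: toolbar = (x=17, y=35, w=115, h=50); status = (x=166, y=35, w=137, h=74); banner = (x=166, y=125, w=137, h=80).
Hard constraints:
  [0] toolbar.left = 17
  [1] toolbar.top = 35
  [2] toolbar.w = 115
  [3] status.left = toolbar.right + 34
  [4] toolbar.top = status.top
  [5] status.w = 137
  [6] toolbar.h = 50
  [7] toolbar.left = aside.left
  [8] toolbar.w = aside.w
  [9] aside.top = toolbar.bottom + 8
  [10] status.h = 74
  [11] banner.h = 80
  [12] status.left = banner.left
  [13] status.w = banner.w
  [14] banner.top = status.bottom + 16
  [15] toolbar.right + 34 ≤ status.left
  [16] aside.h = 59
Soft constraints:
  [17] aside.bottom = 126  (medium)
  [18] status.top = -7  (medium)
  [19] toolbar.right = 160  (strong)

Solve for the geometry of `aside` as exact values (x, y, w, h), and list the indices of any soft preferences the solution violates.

1. aside.x = 17  [toolbar.left = aside.left]
2. aside.w = 115  [toolbar.w = aside.w]
3. aside.y = 93  [aside.top = toolbar.bottom + 8]
4. aside.h = 59  [aside.h = 59]

aside = (x=17, y=93, w=115, h=59)
violated soft preferences: 17, 18, 19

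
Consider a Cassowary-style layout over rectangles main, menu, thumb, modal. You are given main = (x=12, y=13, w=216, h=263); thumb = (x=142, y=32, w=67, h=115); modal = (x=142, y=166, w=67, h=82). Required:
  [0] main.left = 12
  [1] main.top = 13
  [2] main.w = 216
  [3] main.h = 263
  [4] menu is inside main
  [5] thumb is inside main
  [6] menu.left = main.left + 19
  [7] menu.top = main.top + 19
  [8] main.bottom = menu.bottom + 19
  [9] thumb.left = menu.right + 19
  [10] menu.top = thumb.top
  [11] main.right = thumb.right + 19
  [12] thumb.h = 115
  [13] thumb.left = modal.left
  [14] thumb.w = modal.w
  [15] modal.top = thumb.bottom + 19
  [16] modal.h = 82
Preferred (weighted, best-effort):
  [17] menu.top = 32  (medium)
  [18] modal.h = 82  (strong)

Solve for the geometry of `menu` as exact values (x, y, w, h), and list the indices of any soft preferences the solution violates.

1. menu.x = 31  [menu.left = main.left + 19]
2. menu.y = 32  [menu.top = main.top + 19]
3. menu.h = 225  [main.bottom = menu.bottom + 19]
4. menu.w = 92  [thumb.left = menu.right + 19]

menu = (x=31, y=32, w=92, h=225)
violated soft preferences: none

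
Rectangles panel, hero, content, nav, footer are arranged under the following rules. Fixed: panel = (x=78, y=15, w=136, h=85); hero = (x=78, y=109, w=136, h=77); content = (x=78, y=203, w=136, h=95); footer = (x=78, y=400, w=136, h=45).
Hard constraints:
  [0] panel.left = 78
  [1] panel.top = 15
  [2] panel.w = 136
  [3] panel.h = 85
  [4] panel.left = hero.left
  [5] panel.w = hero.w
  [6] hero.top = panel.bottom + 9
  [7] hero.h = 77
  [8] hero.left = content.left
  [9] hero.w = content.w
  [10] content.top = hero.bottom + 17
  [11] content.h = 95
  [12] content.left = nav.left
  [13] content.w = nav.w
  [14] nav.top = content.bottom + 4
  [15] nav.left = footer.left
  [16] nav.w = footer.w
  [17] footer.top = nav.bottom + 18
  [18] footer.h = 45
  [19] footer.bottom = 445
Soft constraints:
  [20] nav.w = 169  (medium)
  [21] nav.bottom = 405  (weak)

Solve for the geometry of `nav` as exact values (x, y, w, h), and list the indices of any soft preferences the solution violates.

1. nav.x = 78  [content.left = nav.left]
2. nav.w = 136  [content.w = nav.w]
3. nav.y = 302  [nav.top = content.bottom + 4]
4. nav.h = 80  [footer.top = nav.bottom + 18]

nav = (x=78, y=302, w=136, h=80)
violated soft preferences: 20, 21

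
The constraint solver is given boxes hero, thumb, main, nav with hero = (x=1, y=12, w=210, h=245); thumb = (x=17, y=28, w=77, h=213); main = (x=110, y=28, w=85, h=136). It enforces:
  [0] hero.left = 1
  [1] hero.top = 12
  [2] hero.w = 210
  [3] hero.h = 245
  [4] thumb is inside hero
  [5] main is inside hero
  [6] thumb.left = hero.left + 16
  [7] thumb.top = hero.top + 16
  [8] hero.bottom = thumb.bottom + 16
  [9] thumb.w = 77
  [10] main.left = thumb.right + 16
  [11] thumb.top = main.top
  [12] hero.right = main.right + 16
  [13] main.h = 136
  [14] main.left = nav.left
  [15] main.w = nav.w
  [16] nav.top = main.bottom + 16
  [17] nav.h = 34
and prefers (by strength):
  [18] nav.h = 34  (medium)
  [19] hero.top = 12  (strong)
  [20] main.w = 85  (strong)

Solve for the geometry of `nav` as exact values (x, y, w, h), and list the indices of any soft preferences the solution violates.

nav = (x=110, y=180, w=85, h=34)
violated soft preferences: none

1. nav.x = 110  [main.left = nav.left]
2. nav.w = 85  [main.w = nav.w]
3. nav.y = 180  [nav.top = main.bottom + 16]
4. nav.h = 34  [nav.h = 34]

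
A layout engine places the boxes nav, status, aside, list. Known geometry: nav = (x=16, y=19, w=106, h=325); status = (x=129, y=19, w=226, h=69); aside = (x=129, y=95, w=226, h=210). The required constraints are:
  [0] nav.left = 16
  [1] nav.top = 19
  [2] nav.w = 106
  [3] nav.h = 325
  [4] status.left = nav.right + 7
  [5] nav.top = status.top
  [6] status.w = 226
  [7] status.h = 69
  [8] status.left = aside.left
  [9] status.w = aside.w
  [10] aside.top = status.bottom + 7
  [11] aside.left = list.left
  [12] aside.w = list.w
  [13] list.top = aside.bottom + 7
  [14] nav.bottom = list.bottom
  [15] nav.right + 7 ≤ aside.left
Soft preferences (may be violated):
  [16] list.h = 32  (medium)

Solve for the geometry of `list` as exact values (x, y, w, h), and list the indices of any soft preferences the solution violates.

1. list.x = 129  [aside.left = list.left]
2. list.w = 226  [aside.w = list.w]
3. list.y = 312  [list.top = aside.bottom + 7]
4. list.h = 32  [nav.bottom = list.bottom]

list = (x=129, y=312, w=226, h=32)
violated soft preferences: none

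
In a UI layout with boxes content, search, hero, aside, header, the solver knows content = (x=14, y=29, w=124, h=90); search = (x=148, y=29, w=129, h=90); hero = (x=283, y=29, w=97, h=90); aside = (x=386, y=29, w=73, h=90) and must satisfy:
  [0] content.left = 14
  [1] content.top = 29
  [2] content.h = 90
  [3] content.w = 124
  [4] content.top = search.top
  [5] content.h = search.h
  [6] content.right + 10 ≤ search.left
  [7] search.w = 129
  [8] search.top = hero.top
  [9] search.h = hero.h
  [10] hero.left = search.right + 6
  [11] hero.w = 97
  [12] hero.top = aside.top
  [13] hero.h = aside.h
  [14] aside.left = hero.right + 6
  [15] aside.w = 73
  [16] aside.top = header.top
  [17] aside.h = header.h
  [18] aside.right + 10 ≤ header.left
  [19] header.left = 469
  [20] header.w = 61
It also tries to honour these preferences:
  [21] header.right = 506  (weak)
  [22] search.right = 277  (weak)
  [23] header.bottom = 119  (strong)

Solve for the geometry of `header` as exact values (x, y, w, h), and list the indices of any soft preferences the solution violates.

header = (x=469, y=29, w=61, h=90)
violated soft preferences: 21

1. header.y = 29  [aside.top = header.top]
2. header.h = 90  [aside.h = header.h]
3. header.x = 469  [header.left = 469]
4. header.w = 61  [header.w = 61]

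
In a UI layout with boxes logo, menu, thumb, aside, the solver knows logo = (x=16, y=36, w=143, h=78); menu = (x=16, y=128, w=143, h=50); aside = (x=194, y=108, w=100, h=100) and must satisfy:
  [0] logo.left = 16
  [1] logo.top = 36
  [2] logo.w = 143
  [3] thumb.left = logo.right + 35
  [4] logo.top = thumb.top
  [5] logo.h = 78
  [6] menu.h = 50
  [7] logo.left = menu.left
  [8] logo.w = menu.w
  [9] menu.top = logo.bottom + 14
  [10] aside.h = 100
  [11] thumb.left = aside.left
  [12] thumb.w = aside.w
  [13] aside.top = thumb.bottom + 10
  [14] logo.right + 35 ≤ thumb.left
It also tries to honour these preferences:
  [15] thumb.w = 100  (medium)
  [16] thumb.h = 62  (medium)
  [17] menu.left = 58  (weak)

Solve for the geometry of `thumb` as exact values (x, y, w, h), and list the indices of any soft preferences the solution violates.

1. thumb.x = 194  [thumb.left = logo.right + 35]
2. thumb.y = 36  [logo.top = thumb.top]
3. thumb.w = 100  [thumb.w = aside.w]
4. thumb.h = 62  [aside.top = thumb.bottom + 10]

thumb = (x=194, y=36, w=100, h=62)
violated soft preferences: 17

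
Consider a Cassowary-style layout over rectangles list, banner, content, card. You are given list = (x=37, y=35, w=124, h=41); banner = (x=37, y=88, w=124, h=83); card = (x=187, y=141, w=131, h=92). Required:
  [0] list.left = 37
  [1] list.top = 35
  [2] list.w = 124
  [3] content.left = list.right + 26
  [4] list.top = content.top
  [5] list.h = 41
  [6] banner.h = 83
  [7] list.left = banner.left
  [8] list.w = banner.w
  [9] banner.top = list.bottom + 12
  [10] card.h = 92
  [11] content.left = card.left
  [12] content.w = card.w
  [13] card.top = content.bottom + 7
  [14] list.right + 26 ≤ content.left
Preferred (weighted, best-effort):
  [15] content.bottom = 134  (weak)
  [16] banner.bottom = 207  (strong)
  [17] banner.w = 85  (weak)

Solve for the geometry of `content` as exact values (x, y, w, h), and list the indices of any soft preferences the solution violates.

content = (x=187, y=35, w=131, h=99)
violated soft preferences: 16, 17

1. content.x = 187  [content.left = list.right + 26]
2. content.y = 35  [list.top = content.top]
3. content.w = 131  [content.w = card.w]
4. content.h = 99  [card.top = content.bottom + 7]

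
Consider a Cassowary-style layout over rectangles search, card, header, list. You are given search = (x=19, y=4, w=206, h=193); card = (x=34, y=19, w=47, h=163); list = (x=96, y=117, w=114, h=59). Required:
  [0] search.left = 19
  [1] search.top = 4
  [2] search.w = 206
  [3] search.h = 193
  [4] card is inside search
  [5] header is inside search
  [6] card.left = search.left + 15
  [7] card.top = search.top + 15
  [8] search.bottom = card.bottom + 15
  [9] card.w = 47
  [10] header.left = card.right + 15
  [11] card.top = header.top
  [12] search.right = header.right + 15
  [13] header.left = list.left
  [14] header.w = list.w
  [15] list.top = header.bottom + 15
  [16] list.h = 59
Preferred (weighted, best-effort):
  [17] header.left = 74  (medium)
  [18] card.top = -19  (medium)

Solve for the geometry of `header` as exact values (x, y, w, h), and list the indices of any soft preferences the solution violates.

header = (x=96, y=19, w=114, h=83)
violated soft preferences: 17, 18

1. header.x = 96  [header.left = card.right + 15]
2. header.y = 19  [card.top = header.top]
3. header.w = 114  [search.right = header.right + 15]
4. header.h = 83  [list.top = header.bottom + 15]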